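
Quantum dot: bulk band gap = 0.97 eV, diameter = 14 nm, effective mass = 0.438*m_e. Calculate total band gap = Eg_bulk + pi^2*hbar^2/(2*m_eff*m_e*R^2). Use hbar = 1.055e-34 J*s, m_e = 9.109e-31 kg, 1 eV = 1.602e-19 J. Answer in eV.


Radius R = 14/2 nm = 7e-09 m
Confinement energy dE = pi^2 * hbar^2 / (2 * m_eff * m_e * R^2)
dE = pi^2 * (1.055e-34)^2 / (2 * 0.438 * 9.109e-31 * (7e-09)^2) J, divided by 1.602e-19 J/eV
dE = 0.0175 eV
Total band gap = E_g(bulk) + dE = 0.97 + 0.0175 = 0.9875 eV

0.9875


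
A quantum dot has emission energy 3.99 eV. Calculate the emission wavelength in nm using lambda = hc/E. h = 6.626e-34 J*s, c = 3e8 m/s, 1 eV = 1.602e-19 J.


Convert energy: E = 3.99 eV = 3.99 * 1.602e-19 = 6.39198e-19 J
lambda = h*c / E = 6.626e-34 * 3e8 / 6.39198e-19
lambda = 3.10983e-07 m = 311.0 nm

311.0


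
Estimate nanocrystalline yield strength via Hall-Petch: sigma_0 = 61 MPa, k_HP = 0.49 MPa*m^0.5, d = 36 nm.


d = 36 nm = 3.6e-08 m
sqrt(d) = 0.0001897367
Hall-Petch contribution = k / sqrt(d) = 0.49 / 0.0001897367 = 2582.5 MPa
sigma = sigma_0 + k/sqrt(d) = 61 + 2582.5 = 2643.5 MPa

2643.5


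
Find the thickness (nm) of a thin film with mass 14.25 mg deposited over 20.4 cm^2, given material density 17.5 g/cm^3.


Convert: m = 14.25 mg = 1.4250e-05 kg, A = 20.4 cm^2 = 2.0400e-03 m^2, rho = 17.5 g/cm^3 = 17500 kg/m^3
t = m / (A * rho)
t = 1.4250e-05 / (2.0400e-03 * 17500)
t = 3.9916e-07 m = 399.2 nm

399.2


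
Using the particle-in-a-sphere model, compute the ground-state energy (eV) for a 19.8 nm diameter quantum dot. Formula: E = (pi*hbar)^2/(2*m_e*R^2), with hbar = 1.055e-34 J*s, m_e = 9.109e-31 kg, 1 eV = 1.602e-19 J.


Radius R = 19.8/2 = 9.9 nm = 9.9e-09 m
E = (pi * 1.055e-34)^2 / (2 * 9.109e-31 * (9.9e-09)^2)
E(J) = 6.15224e-22
E = E(J) / 1.602e-19 = 0.0038 eV

0.0038


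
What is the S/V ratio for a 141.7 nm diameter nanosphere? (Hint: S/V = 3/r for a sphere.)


Radius r = 141.7/2 = 70.85 nm
S/V = 3 / r = 3 / 70.85
S/V = 0.0423 nm^-1

0.0423


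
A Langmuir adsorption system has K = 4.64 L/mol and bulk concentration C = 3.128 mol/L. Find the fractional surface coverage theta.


Langmuir isotherm: theta = K*C / (1 + K*C)
K*C = 4.64 * 3.128 = 14.51392
theta = 14.51392 / (1 + 14.51392) = 14.51392 / 15.51392
theta = 0.9355

0.9355


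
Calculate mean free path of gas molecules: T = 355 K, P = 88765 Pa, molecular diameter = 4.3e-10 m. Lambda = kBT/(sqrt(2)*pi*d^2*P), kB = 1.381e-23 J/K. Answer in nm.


Mean free path: lambda = kB*T / (sqrt(2) * pi * d^2 * P)
lambda = 1.381e-23 * 355 / (sqrt(2) * pi * (4.3e-10)^2 * 88765)
lambda = 6.72324e-08 m
lambda = 67.23 nm

67.23


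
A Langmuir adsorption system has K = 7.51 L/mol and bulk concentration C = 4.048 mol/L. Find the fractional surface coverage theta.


Langmuir isotherm: theta = K*C / (1 + K*C)
K*C = 7.51 * 4.048 = 30.40048
theta = 30.40048 / (1 + 30.40048) = 30.40048 / 31.40048
theta = 0.9682

0.9682


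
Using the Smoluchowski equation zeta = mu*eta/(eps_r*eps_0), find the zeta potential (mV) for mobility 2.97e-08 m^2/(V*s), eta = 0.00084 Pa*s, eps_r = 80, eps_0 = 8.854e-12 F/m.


Smoluchowski equation: zeta = mu * eta / (eps_r * eps_0)
zeta = 2.97e-08 * 0.00084 / (80 * 8.854e-12)
zeta = 0.035221 V = 35.22 mV

35.22


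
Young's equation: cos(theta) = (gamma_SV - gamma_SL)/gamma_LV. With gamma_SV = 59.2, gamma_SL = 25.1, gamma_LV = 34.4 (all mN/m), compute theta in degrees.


cos(theta) = (gamma_SV - gamma_SL) / gamma_LV
cos(theta) = (59.2 - 25.1) / 34.4
cos(theta) = 0.991279
theta = arccos(0.991279) = 7.57 degrees

7.57


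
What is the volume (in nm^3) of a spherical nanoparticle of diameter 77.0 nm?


Radius r = 77.0/2 = 38.5 nm
Volume V = (4/3) * pi * r^3
V = (4/3) * pi * (38.5)^3
V = 239040.12 nm^3

239040.12


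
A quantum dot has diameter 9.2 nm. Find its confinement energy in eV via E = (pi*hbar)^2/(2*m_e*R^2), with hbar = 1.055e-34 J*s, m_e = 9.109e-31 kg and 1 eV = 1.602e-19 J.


Radius R = 9.2/2 = 4.6 nm = 4.6e-09 m
E = (pi * 1.055e-34)^2 / (2 * 9.109e-31 * (4.6e-09)^2)
E(J) = 2.84963e-21
E = E(J) / 1.602e-19 = 0.0178 eV

0.0178


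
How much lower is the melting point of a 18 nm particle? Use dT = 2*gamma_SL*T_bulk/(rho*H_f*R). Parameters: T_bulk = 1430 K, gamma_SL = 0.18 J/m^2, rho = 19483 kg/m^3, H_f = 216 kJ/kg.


Radius R = 18/2 = 9 nm = 9e-09 m
Convert H_f = 216 kJ/kg = 216000 J/kg
dT = 2 * gamma_SL * T_bulk / (rho * H_f * R)
dT = 2 * 0.18 * 1430 / (19483 * 216000 * 9e-09)
dT = 13.6 K

13.6


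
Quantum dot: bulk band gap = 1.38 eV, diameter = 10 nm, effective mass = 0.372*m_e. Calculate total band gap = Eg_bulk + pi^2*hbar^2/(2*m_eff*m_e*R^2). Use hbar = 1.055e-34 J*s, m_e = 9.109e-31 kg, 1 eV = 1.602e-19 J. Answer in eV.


Radius R = 10/2 nm = 5e-09 m
Confinement energy dE = pi^2 * hbar^2 / (2 * m_eff * m_e * R^2)
dE = pi^2 * (1.055e-34)^2 / (2 * 0.372 * 9.109e-31 * (5e-09)^2) J, divided by 1.602e-19 J/eV
dE = 0.0405 eV
Total band gap = E_g(bulk) + dE = 1.38 + 0.0405 = 1.4205 eV

1.4205


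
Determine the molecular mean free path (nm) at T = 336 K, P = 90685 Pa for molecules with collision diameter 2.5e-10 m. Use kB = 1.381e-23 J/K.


Mean free path: lambda = kB*T / (sqrt(2) * pi * d^2 * P)
lambda = 1.381e-23 * 336 / (sqrt(2) * pi * (2.5e-10)^2 * 90685)
lambda = 1.84269e-07 m
lambda = 184.27 nm

184.27


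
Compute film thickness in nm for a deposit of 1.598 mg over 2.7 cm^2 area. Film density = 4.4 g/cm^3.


Convert: m = 1.598 mg = 1.5980e-06 kg, A = 2.7 cm^2 = 2.7000e-04 m^2, rho = 4.4 g/cm^3 = 4400 kg/m^3
t = m / (A * rho)
t = 1.5980e-06 / (2.7000e-04 * 4400)
t = 1.3451e-06 m = 1345.1 nm

1345.1


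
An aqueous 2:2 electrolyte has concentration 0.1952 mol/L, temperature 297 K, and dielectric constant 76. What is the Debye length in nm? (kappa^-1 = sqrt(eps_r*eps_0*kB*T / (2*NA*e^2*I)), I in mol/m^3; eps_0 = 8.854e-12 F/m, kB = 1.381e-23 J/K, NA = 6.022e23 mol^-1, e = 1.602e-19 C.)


Ionic strength I = 0.1952 * 2^2 * 1000 = 780.8 mol/m^3
kappa^-1 = sqrt(76 * 8.854e-12 * 1.381e-23 * 297 / (2 * 6.022e23 * (1.602e-19)^2 * 780.8))
kappa^-1 = 0.338 nm

0.338


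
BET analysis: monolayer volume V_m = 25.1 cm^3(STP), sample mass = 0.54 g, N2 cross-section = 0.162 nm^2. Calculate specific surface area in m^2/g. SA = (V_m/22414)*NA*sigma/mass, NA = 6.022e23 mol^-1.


Number of moles in monolayer = V_m / 22414 = 25.1 / 22414 = 0.00111984
Number of molecules = moles * NA = 0.00111984 * 6.022e23
SA = molecules * sigma / mass
SA = (25.1 / 22414) * 6.022e23 * 0.162e-18 / 0.54
SA = 202.3 m^2/g

202.3


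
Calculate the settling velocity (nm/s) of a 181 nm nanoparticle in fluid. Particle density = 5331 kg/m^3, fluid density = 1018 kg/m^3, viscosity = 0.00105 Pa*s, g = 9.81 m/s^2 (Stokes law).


Radius R = 181/2 nm = 9.05e-08 m
Density difference = 5331 - 1018 = 4313 kg/m^3
v = 2 * R^2 * (rho_p - rho_f) * g / (9 * eta)
v = 2 * (9.05e-08)^2 * 4313 * 9.81 / (9 * 0.00105)
v = 7.33405e-08 m/s = 73.3405 nm/s

73.3405


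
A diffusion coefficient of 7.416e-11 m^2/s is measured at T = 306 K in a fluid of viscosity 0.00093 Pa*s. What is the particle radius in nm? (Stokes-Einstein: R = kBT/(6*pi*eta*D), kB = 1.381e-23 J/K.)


Stokes-Einstein: R = kB*T / (6*pi*eta*D)
R = 1.381e-23 * 306 / (6 * pi * 0.00093 * 7.416e-11)
R = 3.25058e-09 m = 3.25 nm

3.25


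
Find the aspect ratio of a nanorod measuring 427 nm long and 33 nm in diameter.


Aspect ratio AR = length / diameter
AR = 427 / 33
AR = 12.94

12.94


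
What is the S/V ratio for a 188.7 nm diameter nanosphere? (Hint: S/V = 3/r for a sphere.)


Radius r = 188.7/2 = 94.35 nm
S/V = 3 / r = 3 / 94.35
S/V = 0.0318 nm^-1

0.0318


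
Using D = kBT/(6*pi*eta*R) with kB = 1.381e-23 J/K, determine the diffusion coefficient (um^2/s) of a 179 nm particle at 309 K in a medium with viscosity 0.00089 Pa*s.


Radius R = 179/2 = 89.5 nm = 8.95e-08 m
D = kB*T / (6*pi*eta*R)
D = 1.381e-23 * 309 / (6 * pi * 0.00089 * 8.95e-08)
D = 2.84209e-12 m^2/s = 2.842 um^2/s

2.842


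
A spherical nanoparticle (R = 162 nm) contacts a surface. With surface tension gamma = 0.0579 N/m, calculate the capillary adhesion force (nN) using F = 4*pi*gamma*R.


Convert radius: R = 162 nm = 1.62e-07 m
F = 4 * pi * gamma * R
F = 4 * pi * 0.0579 * 1.62e-07
F = 1.1787e-07 N = 117.87 nN

117.87


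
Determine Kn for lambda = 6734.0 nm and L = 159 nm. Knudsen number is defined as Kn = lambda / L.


Knudsen number Kn = lambda / L
Kn = 6734.0 / 159
Kn = 42.3522

42.3522


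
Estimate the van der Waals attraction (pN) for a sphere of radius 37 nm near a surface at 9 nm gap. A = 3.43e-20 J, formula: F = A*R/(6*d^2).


Convert to SI: R = 37 nm = 3.7e-08 m, d = 9 nm = 9e-09 m
F = A * R / (6 * d^2)
F = 3.43e-20 * 3.7e-08 / (6 * (9e-09)^2)
F = 2.61132e-12 N = 2.611 pN

2.611


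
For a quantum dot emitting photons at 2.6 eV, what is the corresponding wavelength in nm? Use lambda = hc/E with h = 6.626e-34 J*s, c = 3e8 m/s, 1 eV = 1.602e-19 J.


Convert energy: E = 2.6 eV = 2.6 * 1.602e-19 = 4.1652e-19 J
lambda = h*c / E = 6.626e-34 * 3e8 / 4.1652e-19
lambda = 4.7724e-07 m = 477.2 nm

477.2


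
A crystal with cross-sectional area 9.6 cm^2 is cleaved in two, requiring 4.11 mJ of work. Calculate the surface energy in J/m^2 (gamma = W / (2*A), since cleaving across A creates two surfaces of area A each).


Convert: A = 9.6 cm^2 = 0.00096 m^2, W = 4.11 mJ = 0.00411 J
Cleaving exposes two faces of area A, so total new surface = 2*A and gamma = W / (2*A)
gamma = 0.00411 / (2 * 0.00096)
gamma = 2.141 J/m^2

2.141


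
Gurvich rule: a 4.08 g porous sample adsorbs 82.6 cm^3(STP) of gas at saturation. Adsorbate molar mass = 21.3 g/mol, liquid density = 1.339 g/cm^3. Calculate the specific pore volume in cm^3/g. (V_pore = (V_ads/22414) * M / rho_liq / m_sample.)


Moles adsorbed n = V_ads / 22414 = 82.6 / 22414 = 3.685197e-03 mol
Liquid volume V_liq = n * M / rho_liq = 3.685197e-03 * 21.3 / 1.339 = 0.05862 cm^3
Specific pore volume V_pore = V_liq / m_sample = 0.05862 / 4.08
V_pore = 0.0144 cm^3/g

0.0144


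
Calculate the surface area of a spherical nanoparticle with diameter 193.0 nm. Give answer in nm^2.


Radius r = 193.0/2 = 96.5 nm
Surface area SA = 4 * pi * r^2
SA = 4 * pi * (96.5)^2
SA = 117021.18 nm^2

117021.18


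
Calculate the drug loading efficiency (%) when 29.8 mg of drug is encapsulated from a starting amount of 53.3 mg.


Drug loading efficiency = (drug loaded / drug initial) * 100
DLE = 29.8 / 53.3 * 100
DLE = 0.5591 * 100
DLE = 55.91%

55.91


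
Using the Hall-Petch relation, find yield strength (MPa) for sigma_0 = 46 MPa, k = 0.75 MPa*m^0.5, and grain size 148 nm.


d = 148 nm = 1.48e-07 m
sqrt(d) = 0.0003847077
Hall-Petch contribution = k / sqrt(d) = 0.75 / 0.0003847077 = 1949.5 MPa
sigma = sigma_0 + k/sqrt(d) = 46 + 1949.5 = 1995.5 MPa

1995.5


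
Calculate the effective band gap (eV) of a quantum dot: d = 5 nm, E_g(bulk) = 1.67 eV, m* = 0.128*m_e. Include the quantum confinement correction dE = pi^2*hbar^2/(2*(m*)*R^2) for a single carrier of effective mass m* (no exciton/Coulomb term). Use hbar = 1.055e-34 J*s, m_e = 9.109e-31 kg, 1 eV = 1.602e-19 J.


Radius R = 5/2 nm = 2.5e-09 m
Confinement energy dE = pi^2 * hbar^2 / (2 * m_eff * m_e * R^2)
dE = pi^2 * (1.055e-34)^2 / (2 * 0.128 * 9.109e-31 * (2.5e-09)^2) J, divided by 1.602e-19 J/eV
dE = 0.4705 eV
Total band gap = E_g(bulk) + dE = 1.67 + 0.4705 = 2.1405 eV

2.1405


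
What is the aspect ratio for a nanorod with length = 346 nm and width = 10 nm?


Aspect ratio AR = length / diameter
AR = 346 / 10
AR = 34.6

34.6


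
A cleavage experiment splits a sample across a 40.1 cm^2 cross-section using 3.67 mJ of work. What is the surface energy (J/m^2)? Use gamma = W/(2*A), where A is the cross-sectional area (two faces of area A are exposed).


Convert: A = 40.1 cm^2 = 0.00401 m^2, W = 3.67 mJ = 0.00367 J
Cleaving exposes two faces of area A, so total new surface = 2*A and gamma = W / (2*A)
gamma = 0.00367 / (2 * 0.00401)
gamma = 0.458 J/m^2

0.458


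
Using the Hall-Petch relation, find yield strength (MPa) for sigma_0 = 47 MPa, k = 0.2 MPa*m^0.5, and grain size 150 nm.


d = 150 nm = 1.5e-07 m
sqrt(d) = 0.0003872983
Hall-Petch contribution = k / sqrt(d) = 0.2 / 0.0003872983 = 516.4 MPa
sigma = sigma_0 + k/sqrt(d) = 47 + 516.4 = 563.4 MPa

563.4


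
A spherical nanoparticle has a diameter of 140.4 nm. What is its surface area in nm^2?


Radius r = 140.4/2 = 70.2 nm
Surface area SA = 4 * pi * r^2
SA = 4 * pi * (70.2)^2
SA = 61927.58 nm^2

61927.58


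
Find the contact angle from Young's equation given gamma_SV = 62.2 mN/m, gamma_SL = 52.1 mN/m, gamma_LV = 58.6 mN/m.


cos(theta) = (gamma_SV - gamma_SL) / gamma_LV
cos(theta) = (62.2 - 52.1) / 58.6
cos(theta) = 0.172355
theta = arccos(0.172355) = 80.08 degrees

80.08


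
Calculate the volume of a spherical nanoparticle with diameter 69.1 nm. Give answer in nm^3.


Radius r = 69.1/2 = 34.55 nm
Volume V = (4/3) * pi * r^3
V = (4/3) * pi * (34.55)^3
V = 172755.85 nm^3

172755.85


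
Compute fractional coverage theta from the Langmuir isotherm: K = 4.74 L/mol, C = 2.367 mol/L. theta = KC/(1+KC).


Langmuir isotherm: theta = K*C / (1 + K*C)
K*C = 4.74 * 2.367 = 11.21958
theta = 11.21958 / (1 + 11.21958) = 11.21958 / 12.21958
theta = 0.9182

0.9182


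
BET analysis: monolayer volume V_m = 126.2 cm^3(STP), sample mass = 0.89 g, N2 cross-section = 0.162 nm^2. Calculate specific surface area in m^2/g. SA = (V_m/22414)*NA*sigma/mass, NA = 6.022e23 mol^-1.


Number of moles in monolayer = V_m / 22414 = 126.2 / 22414 = 0.00563041
Number of molecules = moles * NA = 0.00563041 * 6.022e23
SA = molecules * sigma / mass
SA = (126.2 / 22414) * 6.022e23 * 0.162e-18 / 0.89
SA = 617.2 m^2/g

617.2


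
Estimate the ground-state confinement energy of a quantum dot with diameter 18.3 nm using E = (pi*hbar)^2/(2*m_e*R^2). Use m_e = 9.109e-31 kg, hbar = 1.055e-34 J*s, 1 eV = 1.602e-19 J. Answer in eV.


Radius R = 18.3/2 = 9.15 nm = 9.15e-09 m
E = (pi * 1.055e-34)^2 / (2 * 9.109e-31 * (9.15e-09)^2)
E(J) = 7.20214e-22
E = E(J) / 1.602e-19 = 0.0045 eV

0.0045


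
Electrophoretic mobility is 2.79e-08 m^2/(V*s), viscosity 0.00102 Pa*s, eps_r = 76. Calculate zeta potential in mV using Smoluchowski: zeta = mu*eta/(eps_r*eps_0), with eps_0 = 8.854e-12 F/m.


Smoluchowski equation: zeta = mu * eta / (eps_r * eps_0)
zeta = 2.79e-08 * 0.00102 / (76 * 8.854e-12)
zeta = 0.042291 V = 42.29 mV

42.29


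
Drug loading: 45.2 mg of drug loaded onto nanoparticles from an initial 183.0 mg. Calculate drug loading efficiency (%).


Drug loading efficiency = (drug loaded / drug initial) * 100
DLE = 45.2 / 183.0 * 100
DLE = 0.247 * 100
DLE = 24.7%

24.7


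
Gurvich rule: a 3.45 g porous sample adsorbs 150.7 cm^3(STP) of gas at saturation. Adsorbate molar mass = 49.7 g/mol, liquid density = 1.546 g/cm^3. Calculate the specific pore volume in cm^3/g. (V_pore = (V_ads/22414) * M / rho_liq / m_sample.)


Moles adsorbed n = V_ads / 22414 = 150.7 / 22414 = 6.723476e-03 mol
Liquid volume V_liq = n * M / rho_liq = 6.723476e-03 * 49.7 / 1.546 = 0.21614 cm^3
Specific pore volume V_pore = V_liq / m_sample = 0.21614 / 3.45
V_pore = 0.0627 cm^3/g

0.0627


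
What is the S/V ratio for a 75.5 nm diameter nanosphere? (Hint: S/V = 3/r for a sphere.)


Radius r = 75.5/2 = 37.75 nm
S/V = 3 / r = 3 / 37.75
S/V = 0.0795 nm^-1

0.0795


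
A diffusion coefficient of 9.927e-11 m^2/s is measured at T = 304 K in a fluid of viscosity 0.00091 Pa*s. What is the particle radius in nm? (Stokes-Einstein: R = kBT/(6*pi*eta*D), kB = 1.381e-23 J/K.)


Stokes-Einstein: R = kB*T / (6*pi*eta*D)
R = 1.381e-23 * 304 / (6 * pi * 0.00091 * 9.927e-11)
R = 2.46551e-09 m = 2.47 nm

2.47


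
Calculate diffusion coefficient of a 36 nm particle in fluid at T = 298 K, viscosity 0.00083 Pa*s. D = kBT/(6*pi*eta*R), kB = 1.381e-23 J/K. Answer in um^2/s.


Radius R = 36/2 = 18 nm = 1.8e-08 m
D = kB*T / (6*pi*eta*R)
D = 1.381e-23 * 298 / (6 * pi * 0.00083 * 1.8e-08)
D = 1.46136e-11 m^2/s = 14.614 um^2/s

14.614


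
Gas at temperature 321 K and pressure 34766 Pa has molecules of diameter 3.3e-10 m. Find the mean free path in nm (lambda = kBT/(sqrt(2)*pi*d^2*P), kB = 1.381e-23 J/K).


Mean free path: lambda = kB*T / (sqrt(2) * pi * d^2 * P)
lambda = 1.381e-23 * 321 / (sqrt(2) * pi * (3.3e-10)^2 * 34766)
lambda = 2.63543e-07 m
lambda = 263.54 nm

263.54


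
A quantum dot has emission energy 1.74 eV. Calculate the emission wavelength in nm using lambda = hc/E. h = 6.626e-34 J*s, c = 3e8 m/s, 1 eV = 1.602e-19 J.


Convert energy: E = 1.74 eV = 1.74 * 1.602e-19 = 2.78748e-19 J
lambda = h*c / E = 6.626e-34 * 3e8 / 2.78748e-19
lambda = 7.13117e-07 m = 713.1 nm

713.1


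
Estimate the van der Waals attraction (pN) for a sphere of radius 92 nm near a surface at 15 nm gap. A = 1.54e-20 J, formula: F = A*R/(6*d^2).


Convert to SI: R = 92 nm = 9.2e-08 m, d = 15 nm = 1.5e-08 m
F = A * R / (6 * d^2)
F = 1.54e-20 * 9.2e-08 / (6 * (1.5e-08)^2)
F = 1.04948e-12 N = 1.049 pN

1.049


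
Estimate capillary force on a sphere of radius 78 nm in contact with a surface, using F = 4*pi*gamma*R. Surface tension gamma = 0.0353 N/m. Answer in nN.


Convert radius: R = 78 nm = 7.8e-08 m
F = 4 * pi * gamma * R
F = 4 * pi * 0.0353 * 7.8e-08
F = 3.46002e-08 N = 34.6002 nN

34.6002


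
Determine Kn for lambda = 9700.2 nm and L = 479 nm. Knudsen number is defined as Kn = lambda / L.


Knudsen number Kn = lambda / L
Kn = 9700.2 / 479
Kn = 20.2509

20.2509


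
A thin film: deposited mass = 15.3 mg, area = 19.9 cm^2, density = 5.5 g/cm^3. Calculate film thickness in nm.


Convert: m = 15.3 mg = 1.5300e-05 kg, A = 19.9 cm^2 = 1.9900e-03 m^2, rho = 5.5 g/cm^3 = 5500 kg/m^3
t = m / (A * rho)
t = 1.5300e-05 / (1.9900e-03 * 5500)
t = 1.3979e-06 m = 1397.9 nm

1397.9


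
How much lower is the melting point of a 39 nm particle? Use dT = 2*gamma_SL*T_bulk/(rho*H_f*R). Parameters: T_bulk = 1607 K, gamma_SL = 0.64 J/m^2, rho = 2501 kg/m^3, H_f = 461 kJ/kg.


Radius R = 39/2 = 19.5 nm = 1.95e-08 m
Convert H_f = 461 kJ/kg = 461000 J/kg
dT = 2 * gamma_SL * T_bulk / (rho * H_f * R)
dT = 2 * 0.64 * 1607 / (2501 * 461000 * 1.95e-08)
dT = 91.5 K

91.5


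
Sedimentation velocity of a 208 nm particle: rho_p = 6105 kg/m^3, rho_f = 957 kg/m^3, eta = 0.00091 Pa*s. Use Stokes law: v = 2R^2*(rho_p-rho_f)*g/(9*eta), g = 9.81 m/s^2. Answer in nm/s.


Radius R = 208/2 nm = 1.04e-07 m
Density difference = 6105 - 957 = 5148 kg/m^3
v = 2 * R^2 * (rho_p - rho_f) * g / (9 * eta)
v = 2 * (1.04e-07)^2 * 5148 * 9.81 / (9 * 0.00091)
v = 1.33389e-07 m/s = 133.3891 nm/s

133.3891


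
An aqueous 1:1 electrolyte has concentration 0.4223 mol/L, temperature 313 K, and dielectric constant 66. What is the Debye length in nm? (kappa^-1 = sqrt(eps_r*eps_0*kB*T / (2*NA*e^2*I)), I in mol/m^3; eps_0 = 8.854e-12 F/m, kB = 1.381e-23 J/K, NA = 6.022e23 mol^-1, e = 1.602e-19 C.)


Ionic strength I = 0.4223 * 1^2 * 1000 = 422.3 mol/m^3
kappa^-1 = sqrt(66 * 8.854e-12 * 1.381e-23 * 313 / (2 * 6.022e23 * (1.602e-19)^2 * 422.3))
kappa^-1 = 0.44 nm

0.44


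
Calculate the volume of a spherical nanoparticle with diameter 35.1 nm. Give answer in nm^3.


Radius r = 35.1/2 = 17.55 nm
Volume V = (4/3) * pi * r^3
V = (4/3) * pi * (17.55)^3
V = 22642.27 nm^3

22642.27


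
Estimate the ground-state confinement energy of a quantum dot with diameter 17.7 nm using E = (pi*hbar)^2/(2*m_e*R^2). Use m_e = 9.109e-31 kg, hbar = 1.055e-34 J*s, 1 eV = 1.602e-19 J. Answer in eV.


Radius R = 17.7/2 = 8.85 nm = 8.85e-09 m
E = (pi * 1.055e-34)^2 / (2 * 9.109e-31 * (8.85e-09)^2)
E(J) = 7.6987e-22
E = E(J) / 1.602e-19 = 0.0048 eV

0.0048


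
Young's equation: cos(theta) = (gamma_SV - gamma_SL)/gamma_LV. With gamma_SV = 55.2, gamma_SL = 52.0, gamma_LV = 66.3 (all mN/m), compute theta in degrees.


cos(theta) = (gamma_SV - gamma_SL) / gamma_LV
cos(theta) = (55.2 - 52.0) / 66.3
cos(theta) = 0.048265
theta = arccos(0.048265) = 87.23 degrees

87.23


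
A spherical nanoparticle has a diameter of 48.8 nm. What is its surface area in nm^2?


Radius r = 48.8/2 = 24.4 nm
Surface area SA = 4 * pi * r^2
SA = 4 * pi * (24.4)^2
SA = 7481.51 nm^2

7481.51


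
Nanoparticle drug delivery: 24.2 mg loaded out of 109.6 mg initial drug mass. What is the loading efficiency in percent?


Drug loading efficiency = (drug loaded / drug initial) * 100
DLE = 24.2 / 109.6 * 100
DLE = 0.2208 * 100
DLE = 22.08%

22.08


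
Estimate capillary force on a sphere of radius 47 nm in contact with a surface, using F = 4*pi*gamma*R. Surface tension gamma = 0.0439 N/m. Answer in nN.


Convert radius: R = 47 nm = 4.7e-08 m
F = 4 * pi * gamma * R
F = 4 * pi * 0.0439 * 4.7e-08
F = 2.59282e-08 N = 25.9282 nN

25.9282


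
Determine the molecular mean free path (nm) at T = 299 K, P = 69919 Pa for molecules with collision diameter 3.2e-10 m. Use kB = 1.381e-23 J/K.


Mean free path: lambda = kB*T / (sqrt(2) * pi * d^2 * P)
lambda = 1.381e-23 * 299 / (sqrt(2) * pi * (3.2e-10)^2 * 69919)
lambda = 1.29809e-07 m
lambda = 129.81 nm

129.81


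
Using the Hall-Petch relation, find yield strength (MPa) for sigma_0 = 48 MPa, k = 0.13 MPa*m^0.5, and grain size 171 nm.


d = 171 nm = 1.71e-07 m
sqrt(d) = 0.0004135215
Hall-Petch contribution = k / sqrt(d) = 0.13 / 0.0004135215 = 314.4 MPa
sigma = sigma_0 + k/sqrt(d) = 48 + 314.4 = 362.4 MPa

362.4


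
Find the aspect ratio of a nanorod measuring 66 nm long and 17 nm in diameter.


Aspect ratio AR = length / diameter
AR = 66 / 17
AR = 3.88

3.88


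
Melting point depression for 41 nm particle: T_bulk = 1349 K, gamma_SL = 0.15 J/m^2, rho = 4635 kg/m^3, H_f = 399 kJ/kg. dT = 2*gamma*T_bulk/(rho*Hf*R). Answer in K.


Radius R = 41/2 = 20.5 nm = 2.05e-08 m
Convert H_f = 399 kJ/kg = 399000 J/kg
dT = 2 * gamma_SL * T_bulk / (rho * H_f * R)
dT = 2 * 0.15 * 1349 / (4635 * 399000 * 2.05e-08)
dT = 10.7 K

10.7


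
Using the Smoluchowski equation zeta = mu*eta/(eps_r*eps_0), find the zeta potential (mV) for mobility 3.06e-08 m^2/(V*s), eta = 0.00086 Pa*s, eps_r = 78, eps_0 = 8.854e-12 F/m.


Smoluchowski equation: zeta = mu * eta / (eps_r * eps_0)
zeta = 3.06e-08 * 0.00086 / (78 * 8.854e-12)
zeta = 0.038105 V = 38.11 mV

38.11


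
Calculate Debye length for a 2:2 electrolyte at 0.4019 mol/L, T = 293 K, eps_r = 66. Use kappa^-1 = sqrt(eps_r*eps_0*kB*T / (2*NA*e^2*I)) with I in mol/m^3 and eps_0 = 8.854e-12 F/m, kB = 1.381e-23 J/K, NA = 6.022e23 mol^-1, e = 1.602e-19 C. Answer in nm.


Ionic strength I = 0.4019 * 2^2 * 1000 = 1607.6 mol/m^3
kappa^-1 = sqrt(66 * 8.854e-12 * 1.381e-23 * 293 / (2 * 6.022e23 * (1.602e-19)^2 * 1607.6))
kappa^-1 = 0.218 nm

0.218


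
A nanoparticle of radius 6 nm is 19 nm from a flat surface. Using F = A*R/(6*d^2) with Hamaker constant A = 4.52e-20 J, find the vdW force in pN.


Convert to SI: R = 6 nm = 6e-09 m, d = 19 nm = 1.9e-08 m
F = A * R / (6 * d^2)
F = 4.52e-20 * 6e-09 / (6 * (1.9e-08)^2)
F = 1.25208e-13 N = 0.125 pN

0.125


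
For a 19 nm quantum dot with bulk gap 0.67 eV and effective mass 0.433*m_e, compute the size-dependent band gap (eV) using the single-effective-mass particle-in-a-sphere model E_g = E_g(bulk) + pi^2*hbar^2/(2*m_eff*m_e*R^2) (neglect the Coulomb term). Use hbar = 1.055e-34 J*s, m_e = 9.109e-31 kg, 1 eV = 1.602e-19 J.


Radius R = 19/2 nm = 9.5e-09 m
Confinement energy dE = pi^2 * hbar^2 / (2 * m_eff * m_e * R^2)
dE = pi^2 * (1.055e-34)^2 / (2 * 0.433 * 9.109e-31 * (9.5e-09)^2) J, divided by 1.602e-19 J/eV
dE = 0.0096 eV
Total band gap = E_g(bulk) + dE = 0.67 + 0.0096 = 0.6796 eV

0.6796


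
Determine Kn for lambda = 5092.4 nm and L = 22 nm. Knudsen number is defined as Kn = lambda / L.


Knudsen number Kn = lambda / L
Kn = 5092.4 / 22
Kn = 231.4727

231.4727


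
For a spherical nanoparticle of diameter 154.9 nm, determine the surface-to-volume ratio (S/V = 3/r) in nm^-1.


Radius r = 154.9/2 = 77.45 nm
S/V = 3 / r = 3 / 77.45
S/V = 0.0387 nm^-1

0.0387


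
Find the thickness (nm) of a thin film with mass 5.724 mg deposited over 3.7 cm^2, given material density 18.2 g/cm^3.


Convert: m = 5.724 mg = 5.7240e-06 kg, A = 3.7 cm^2 = 3.7000e-04 m^2, rho = 18.2 g/cm^3 = 18200 kg/m^3
t = m / (A * rho)
t = 5.7240e-06 / (3.7000e-04 * 18200)
t = 8.5001e-07 m = 850.0 nm

850.0


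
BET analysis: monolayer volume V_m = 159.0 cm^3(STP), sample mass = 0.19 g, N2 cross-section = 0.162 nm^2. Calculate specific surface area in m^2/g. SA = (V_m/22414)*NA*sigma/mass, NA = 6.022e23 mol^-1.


Number of moles in monolayer = V_m / 22414 = 159.0 / 22414 = 0.00709378
Number of molecules = moles * NA = 0.00709378 * 6.022e23
SA = molecules * sigma / mass
SA = (159.0 / 22414) * 6.022e23 * 0.162e-18 / 0.19
SA = 3642.3 m^2/g

3642.3


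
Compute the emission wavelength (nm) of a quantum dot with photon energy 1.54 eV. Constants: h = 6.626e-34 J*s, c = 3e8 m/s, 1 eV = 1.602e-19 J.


Convert energy: E = 1.54 eV = 1.54 * 1.602e-19 = 2.46708e-19 J
lambda = h*c / E = 6.626e-34 * 3e8 / 2.46708e-19
lambda = 8.0573e-07 m = 805.7 nm

805.7


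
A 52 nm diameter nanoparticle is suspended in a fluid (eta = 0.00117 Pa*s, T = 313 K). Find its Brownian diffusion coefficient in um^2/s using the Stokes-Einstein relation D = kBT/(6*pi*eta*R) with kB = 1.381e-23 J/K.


Radius R = 52/2 = 26 nm = 2.6e-08 m
D = kB*T / (6*pi*eta*R)
D = 1.381e-23 * 313 / (6 * pi * 0.00117 * 2.6e-08)
D = 7.53837e-12 m^2/s = 7.538 um^2/s

7.538


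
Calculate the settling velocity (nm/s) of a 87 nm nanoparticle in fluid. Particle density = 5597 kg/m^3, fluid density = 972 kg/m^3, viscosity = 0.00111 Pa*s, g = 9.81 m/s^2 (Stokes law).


Radius R = 87/2 nm = 4.35e-08 m
Density difference = 5597 - 972 = 4625 kg/m^3
v = 2 * R^2 * (rho_p - rho_f) * g / (9 * eta)
v = 2 * (4.35e-08)^2 * 4625 * 9.81 / (9 * 0.00111)
v = 1.71879e-08 m/s = 17.1879 nm/s

17.1879


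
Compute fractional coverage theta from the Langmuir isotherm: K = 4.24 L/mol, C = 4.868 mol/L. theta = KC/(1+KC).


Langmuir isotherm: theta = K*C / (1 + K*C)
K*C = 4.24 * 4.868 = 20.64032
theta = 20.64032 / (1 + 20.64032) = 20.64032 / 21.64032
theta = 0.9538

0.9538


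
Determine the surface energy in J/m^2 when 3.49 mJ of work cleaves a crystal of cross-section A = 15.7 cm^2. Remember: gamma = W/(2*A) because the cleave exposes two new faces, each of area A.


Convert: A = 15.7 cm^2 = 0.00157 m^2, W = 3.49 mJ = 0.00349 J
Cleaving exposes two faces of area A, so total new surface = 2*A and gamma = W / (2*A)
gamma = 0.00349 / (2 * 0.00157)
gamma = 1.111 J/m^2

1.111


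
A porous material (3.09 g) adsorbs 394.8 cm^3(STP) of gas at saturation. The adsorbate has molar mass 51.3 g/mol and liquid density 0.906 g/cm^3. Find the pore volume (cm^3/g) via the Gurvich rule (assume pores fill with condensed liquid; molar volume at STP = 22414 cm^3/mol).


Moles adsorbed n = V_ads / 22414 = 394.8 / 22414 = 1.761399e-02 mol
Liquid volume V_liq = n * M / rho_liq = 1.761399e-02 * 51.3 / 0.906 = 0.99735 cm^3
Specific pore volume V_pore = V_liq / m_sample = 0.99735 / 3.09
V_pore = 0.3228 cm^3/g

0.3228


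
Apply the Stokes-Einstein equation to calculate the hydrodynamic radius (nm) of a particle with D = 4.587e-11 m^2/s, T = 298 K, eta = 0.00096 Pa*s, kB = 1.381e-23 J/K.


Stokes-Einstein: R = kB*T / (6*pi*eta*D)
R = 1.381e-23 * 298 / (6 * pi * 0.00096 * 4.587e-11)
R = 4.95803e-09 m = 4.96 nm

4.96


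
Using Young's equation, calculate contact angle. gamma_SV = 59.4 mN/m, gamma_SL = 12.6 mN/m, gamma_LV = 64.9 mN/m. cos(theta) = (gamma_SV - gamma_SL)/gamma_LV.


cos(theta) = (gamma_SV - gamma_SL) / gamma_LV
cos(theta) = (59.4 - 12.6) / 64.9
cos(theta) = 0.721109
theta = arccos(0.721109) = 43.85 degrees

43.85


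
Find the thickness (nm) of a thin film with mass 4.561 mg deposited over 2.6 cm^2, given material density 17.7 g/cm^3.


Convert: m = 4.561 mg = 4.5610e-06 kg, A = 2.6 cm^2 = 2.6000e-04 m^2, rho = 17.7 g/cm^3 = 17700 kg/m^3
t = m / (A * rho)
t = 4.5610e-06 / (2.6000e-04 * 17700)
t = 9.9109e-07 m = 991.1 nm

991.1


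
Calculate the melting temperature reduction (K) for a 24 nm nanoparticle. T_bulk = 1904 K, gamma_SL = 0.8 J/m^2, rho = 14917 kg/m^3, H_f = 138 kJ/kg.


Radius R = 24/2 = 12 nm = 1.2e-08 m
Convert H_f = 138 kJ/kg = 138000 J/kg
dT = 2 * gamma_SL * T_bulk / (rho * H_f * R)
dT = 2 * 0.8 * 1904 / (14917 * 138000 * 1.2e-08)
dT = 123.3 K

123.3


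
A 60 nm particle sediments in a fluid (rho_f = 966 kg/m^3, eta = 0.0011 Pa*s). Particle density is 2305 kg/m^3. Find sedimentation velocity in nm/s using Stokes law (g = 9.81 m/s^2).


Radius R = 60/2 nm = 3e-08 m
Density difference = 2305 - 966 = 1339 kg/m^3
v = 2 * R^2 * (rho_p - rho_f) * g / (9 * eta)
v = 2 * (3e-08)^2 * 1339 * 9.81 / (9 * 0.0011)
v = 2.38829e-09 m/s = 2.3883 nm/s

2.3883


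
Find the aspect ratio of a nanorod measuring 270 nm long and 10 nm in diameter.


Aspect ratio AR = length / diameter
AR = 270 / 10
AR = 27.0

27.0


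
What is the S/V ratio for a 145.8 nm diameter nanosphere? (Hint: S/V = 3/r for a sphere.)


Radius r = 145.8/2 = 72.9 nm
S/V = 3 / r = 3 / 72.9
S/V = 0.0412 nm^-1

0.0412


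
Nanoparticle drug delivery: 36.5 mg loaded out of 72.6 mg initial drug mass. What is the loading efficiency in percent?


Drug loading efficiency = (drug loaded / drug initial) * 100
DLE = 36.5 / 72.6 * 100
DLE = 0.5028 * 100
DLE = 50.28%

50.28


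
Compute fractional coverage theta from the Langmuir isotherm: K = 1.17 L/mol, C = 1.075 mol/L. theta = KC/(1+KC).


Langmuir isotherm: theta = K*C / (1 + K*C)
K*C = 1.17 * 1.075 = 1.25775
theta = 1.25775 / (1 + 1.25775) = 1.25775 / 2.25775
theta = 0.5571

0.5571


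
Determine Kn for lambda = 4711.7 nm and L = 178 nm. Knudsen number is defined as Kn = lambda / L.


Knudsen number Kn = lambda / L
Kn = 4711.7 / 178
Kn = 26.4702

26.4702


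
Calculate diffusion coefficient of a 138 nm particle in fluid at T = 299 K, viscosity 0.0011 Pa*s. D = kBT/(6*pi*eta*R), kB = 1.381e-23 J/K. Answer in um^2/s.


Radius R = 138/2 = 69 nm = 6.9e-08 m
D = kB*T / (6*pi*eta*R)
D = 1.381e-23 * 299 / (6 * pi * 0.0011 * 6.9e-08)
D = 2.88617e-12 m^2/s = 2.886 um^2/s

2.886


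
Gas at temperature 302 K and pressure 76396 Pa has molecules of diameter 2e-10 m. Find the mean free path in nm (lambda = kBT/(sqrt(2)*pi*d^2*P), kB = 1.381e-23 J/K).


Mean free path: lambda = kB*T / (sqrt(2) * pi * d^2 * P)
lambda = 1.381e-23 * 302 / (sqrt(2) * pi * (2e-10)^2 * 76396)
lambda = 3.07189e-07 m
lambda = 307.19 nm

307.19


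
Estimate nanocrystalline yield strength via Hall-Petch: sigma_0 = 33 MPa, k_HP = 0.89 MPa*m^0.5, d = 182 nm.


d = 182 nm = 1.82e-07 m
sqrt(d) = 0.0004266146
Hall-Petch contribution = k / sqrt(d) = 0.89 / 0.0004266146 = 2086.2 MPa
sigma = sigma_0 + k/sqrt(d) = 33 + 2086.2 = 2119.2 MPa

2119.2


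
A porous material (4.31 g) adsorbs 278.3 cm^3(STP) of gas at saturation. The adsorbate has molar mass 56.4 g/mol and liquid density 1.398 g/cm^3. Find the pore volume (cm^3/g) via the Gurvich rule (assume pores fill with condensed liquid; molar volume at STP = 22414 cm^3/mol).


Moles adsorbed n = V_ads / 22414 = 278.3 / 22414 = 1.241635e-02 mol
Liquid volume V_liq = n * M / rho_liq = 1.241635e-02 * 56.4 / 1.398 = 0.50092 cm^3
Specific pore volume V_pore = V_liq / m_sample = 0.50092 / 4.31
V_pore = 0.1162 cm^3/g

0.1162


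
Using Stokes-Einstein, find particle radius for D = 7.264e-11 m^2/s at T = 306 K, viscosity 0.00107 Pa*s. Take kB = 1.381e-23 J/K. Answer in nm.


Stokes-Einstein: R = kB*T / (6*pi*eta*D)
R = 1.381e-23 * 306 / (6 * pi * 0.00107 * 7.264e-11)
R = 2.88439e-09 m = 2.88 nm

2.88


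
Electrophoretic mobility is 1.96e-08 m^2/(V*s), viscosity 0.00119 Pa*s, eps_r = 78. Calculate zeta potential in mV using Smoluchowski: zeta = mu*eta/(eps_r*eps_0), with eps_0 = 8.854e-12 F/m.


Smoluchowski equation: zeta = mu * eta / (eps_r * eps_0)
zeta = 1.96e-08 * 0.00119 / (78 * 8.854e-12)
zeta = 0.033773 V = 33.77 mV

33.77


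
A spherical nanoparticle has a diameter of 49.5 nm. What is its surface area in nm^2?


Radius r = 49.5/2 = 24.75 nm
Surface area SA = 4 * pi * r^2
SA = 4 * pi * (24.75)^2
SA = 7697.69 nm^2

7697.69


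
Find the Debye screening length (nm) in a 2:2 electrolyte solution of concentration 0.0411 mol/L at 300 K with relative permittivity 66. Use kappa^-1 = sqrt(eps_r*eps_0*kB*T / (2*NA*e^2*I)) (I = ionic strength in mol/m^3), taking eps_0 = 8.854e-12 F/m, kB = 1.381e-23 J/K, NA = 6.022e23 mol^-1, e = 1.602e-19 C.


Ionic strength I = 0.0411 * 2^2 * 1000 = 164.4 mol/m^3
kappa^-1 = sqrt(66 * 8.854e-12 * 1.381e-23 * 300 / (2 * 6.022e23 * (1.602e-19)^2 * 164.4))
kappa^-1 = 0.69 nm

0.69


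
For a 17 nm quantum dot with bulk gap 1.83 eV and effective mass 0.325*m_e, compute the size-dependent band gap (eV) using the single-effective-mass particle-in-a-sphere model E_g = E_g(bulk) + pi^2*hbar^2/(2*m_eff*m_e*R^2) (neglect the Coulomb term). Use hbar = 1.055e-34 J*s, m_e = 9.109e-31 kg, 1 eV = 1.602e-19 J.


Radius R = 17/2 nm = 8.5e-09 m
Confinement energy dE = pi^2 * hbar^2 / (2 * m_eff * m_e * R^2)
dE = pi^2 * (1.055e-34)^2 / (2 * 0.325 * 9.109e-31 * (8.5e-09)^2) J, divided by 1.602e-19 J/eV
dE = 0.016 eV
Total band gap = E_g(bulk) + dE = 1.83 + 0.016 = 1.846 eV

1.846


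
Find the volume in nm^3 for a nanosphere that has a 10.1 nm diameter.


Radius r = 10.1/2 = 5.05 nm
Volume V = (4/3) * pi * r^3
V = (4/3) * pi * (5.05)^3
V = 539.46 nm^3

539.46


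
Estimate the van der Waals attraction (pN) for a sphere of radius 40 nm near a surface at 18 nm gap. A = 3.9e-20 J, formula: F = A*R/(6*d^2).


Convert to SI: R = 40 nm = 4e-08 m, d = 18 nm = 1.8e-08 m
F = A * R / (6 * d^2)
F = 3.9e-20 * 4e-08 / (6 * (1.8e-08)^2)
F = 8.02469e-13 N = 0.802 pN

0.802


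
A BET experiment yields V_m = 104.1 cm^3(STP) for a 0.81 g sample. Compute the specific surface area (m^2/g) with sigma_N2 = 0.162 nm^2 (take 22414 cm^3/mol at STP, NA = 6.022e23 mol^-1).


Number of moles in monolayer = V_m / 22414 = 104.1 / 22414 = 0.00464442
Number of molecules = moles * NA = 0.00464442 * 6.022e23
SA = molecules * sigma / mass
SA = (104.1 / 22414) * 6.022e23 * 0.162e-18 / 0.81
SA = 559.4 m^2/g

559.4


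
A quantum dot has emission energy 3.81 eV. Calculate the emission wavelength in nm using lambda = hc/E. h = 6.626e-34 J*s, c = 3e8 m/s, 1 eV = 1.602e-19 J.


Convert energy: E = 3.81 eV = 3.81 * 1.602e-19 = 6.10362e-19 J
lambda = h*c / E = 6.626e-34 * 3e8 / 6.10362e-19
lambda = 3.25676e-07 m = 325.7 nm

325.7


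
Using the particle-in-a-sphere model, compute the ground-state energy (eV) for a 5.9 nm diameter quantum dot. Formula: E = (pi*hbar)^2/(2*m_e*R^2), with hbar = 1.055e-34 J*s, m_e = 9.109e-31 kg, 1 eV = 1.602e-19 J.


Radius R = 5.9/2 = 2.95 nm = 2.95e-09 m
E = (pi * 1.055e-34)^2 / (2 * 9.109e-31 * (2.95e-09)^2)
E(J) = 6.92883e-21
E = E(J) / 1.602e-19 = 0.0433 eV

0.0433


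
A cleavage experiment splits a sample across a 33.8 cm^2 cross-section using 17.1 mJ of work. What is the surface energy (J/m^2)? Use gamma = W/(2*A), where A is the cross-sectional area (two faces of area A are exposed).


Convert: A = 33.8 cm^2 = 0.00338 m^2, W = 17.1 mJ = 0.0171 J
Cleaving exposes two faces of area A, so total new surface = 2*A and gamma = W / (2*A)
gamma = 0.0171 / (2 * 0.00338)
gamma = 2.53 J/m^2

2.53


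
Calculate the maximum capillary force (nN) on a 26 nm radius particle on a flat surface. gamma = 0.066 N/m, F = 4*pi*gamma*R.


Convert radius: R = 26 nm = 2.6e-08 m
F = 4 * pi * gamma * R
F = 4 * pi * 0.066 * 2.6e-08
F = 2.15639e-08 N = 21.5639 nN

21.5639


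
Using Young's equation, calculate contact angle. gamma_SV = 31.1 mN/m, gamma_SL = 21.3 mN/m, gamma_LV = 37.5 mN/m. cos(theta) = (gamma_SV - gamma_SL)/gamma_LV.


cos(theta) = (gamma_SV - gamma_SL) / gamma_LV
cos(theta) = (31.1 - 21.3) / 37.5
cos(theta) = 0.261333
theta = arccos(0.261333) = 74.85 degrees

74.85


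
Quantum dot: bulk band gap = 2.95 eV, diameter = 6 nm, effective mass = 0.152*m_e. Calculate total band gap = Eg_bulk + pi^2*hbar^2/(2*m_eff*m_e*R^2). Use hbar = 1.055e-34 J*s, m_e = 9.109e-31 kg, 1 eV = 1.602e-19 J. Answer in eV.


Radius R = 6/2 nm = 3e-09 m
Confinement energy dE = pi^2 * hbar^2 / (2 * m_eff * m_e * R^2)
dE = pi^2 * (1.055e-34)^2 / (2 * 0.152 * 9.109e-31 * (3e-09)^2) J, divided by 1.602e-19 J/eV
dE = 0.2751 eV
Total band gap = E_g(bulk) + dE = 2.95 + 0.2751 = 3.2251 eV

3.2251


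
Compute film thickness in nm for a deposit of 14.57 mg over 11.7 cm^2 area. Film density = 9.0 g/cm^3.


Convert: m = 14.57 mg = 1.4570e-05 kg, A = 11.7 cm^2 = 1.1700e-03 m^2, rho = 9.0 g/cm^3 = 9000 kg/m^3
t = m / (A * rho)
t = 1.4570e-05 / (1.1700e-03 * 9000)
t = 1.3837e-06 m = 1383.7 nm

1383.7


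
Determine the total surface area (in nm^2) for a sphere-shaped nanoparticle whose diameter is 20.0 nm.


Radius r = 20.0/2 = 10 nm
Surface area SA = 4 * pi * r^2
SA = 4 * pi * (10)^2
SA = 1256.64 nm^2

1256.64


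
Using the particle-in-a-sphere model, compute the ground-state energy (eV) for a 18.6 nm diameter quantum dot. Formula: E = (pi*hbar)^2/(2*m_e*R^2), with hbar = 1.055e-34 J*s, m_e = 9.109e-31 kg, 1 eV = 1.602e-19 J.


Radius R = 18.6/2 = 9.3 nm = 9.3e-09 m
E = (pi * 1.055e-34)^2 / (2 * 9.109e-31 * (9.3e-09)^2)
E(J) = 6.97169e-22
E = E(J) / 1.602e-19 = 0.0044 eV

0.0044


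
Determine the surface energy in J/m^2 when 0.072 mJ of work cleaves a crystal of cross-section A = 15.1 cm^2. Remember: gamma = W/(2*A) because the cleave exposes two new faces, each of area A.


Convert: A = 15.1 cm^2 = 0.00151 m^2, W = 0.072 mJ = 7.2e-05 J
Cleaving exposes two faces of area A, so total new surface = 2*A and gamma = W / (2*A)
gamma = 7.2e-05 / (2 * 0.00151)
gamma = 0.024 J/m^2

0.024


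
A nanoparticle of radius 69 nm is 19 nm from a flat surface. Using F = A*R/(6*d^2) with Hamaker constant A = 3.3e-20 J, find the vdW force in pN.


Convert to SI: R = 69 nm = 6.9e-08 m, d = 19 nm = 1.9e-08 m
F = A * R / (6 * d^2)
F = 3.3e-20 * 6.9e-08 / (6 * (1.9e-08)^2)
F = 1.05125e-12 N = 1.051 pN

1.051


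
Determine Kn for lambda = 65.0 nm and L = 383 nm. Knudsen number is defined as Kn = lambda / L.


Knudsen number Kn = lambda / L
Kn = 65.0 / 383
Kn = 0.1697

0.1697


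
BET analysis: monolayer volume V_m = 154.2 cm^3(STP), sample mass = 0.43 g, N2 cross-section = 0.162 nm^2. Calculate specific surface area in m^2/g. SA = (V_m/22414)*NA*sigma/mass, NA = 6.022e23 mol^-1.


Number of moles in monolayer = V_m / 22414 = 154.2 / 22414 = 0.00687963
Number of molecules = moles * NA = 0.00687963 * 6.022e23
SA = molecules * sigma / mass
SA = (154.2 / 22414) * 6.022e23 * 0.162e-18 / 0.43
SA = 1560.8 m^2/g

1560.8


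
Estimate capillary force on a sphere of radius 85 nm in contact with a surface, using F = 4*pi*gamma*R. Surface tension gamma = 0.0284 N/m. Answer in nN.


Convert radius: R = 85 nm = 8.5e-08 m
F = 4 * pi * gamma * R
F = 4 * pi * 0.0284 * 8.5e-08
F = 3.03352e-08 N = 30.3352 nN

30.3352


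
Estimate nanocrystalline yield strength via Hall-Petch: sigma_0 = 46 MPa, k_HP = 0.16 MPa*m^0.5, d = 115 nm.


d = 115 nm = 1.15e-07 m
sqrt(d) = 0.0003391165
Hall-Petch contribution = k / sqrt(d) = 0.16 / 0.0003391165 = 471.8 MPa
sigma = sigma_0 + k/sqrt(d) = 46 + 471.8 = 517.8 MPa

517.8


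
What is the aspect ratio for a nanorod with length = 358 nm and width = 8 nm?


Aspect ratio AR = length / diameter
AR = 358 / 8
AR = 44.75

44.75


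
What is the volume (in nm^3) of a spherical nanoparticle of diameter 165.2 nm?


Radius r = 165.2/2 = 82.6 nm
Volume V = (4/3) * pi * r^3
V = (4/3) * pi * (82.6)^3
V = 2360634.51 nm^3

2360634.51


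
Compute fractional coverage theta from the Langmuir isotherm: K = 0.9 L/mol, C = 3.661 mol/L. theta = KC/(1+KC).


Langmuir isotherm: theta = K*C / (1 + K*C)
K*C = 0.9 * 3.661 = 3.2949
theta = 3.2949 / (1 + 3.2949) = 3.2949 / 4.2949
theta = 0.7672

0.7672
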